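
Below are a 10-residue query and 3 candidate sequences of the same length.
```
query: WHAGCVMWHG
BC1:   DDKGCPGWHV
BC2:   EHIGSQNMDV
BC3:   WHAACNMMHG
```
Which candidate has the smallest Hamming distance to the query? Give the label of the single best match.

BC1 differs at 6 residues; BC2 differs at 8 residues; BC3 differs at 3 residues. The closest is BC3.

BC3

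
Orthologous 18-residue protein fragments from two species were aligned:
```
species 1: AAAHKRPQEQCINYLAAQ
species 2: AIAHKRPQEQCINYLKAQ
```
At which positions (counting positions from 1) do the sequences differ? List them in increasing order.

2, 16

Differences at position 2 (A→I), position 16 (A→K).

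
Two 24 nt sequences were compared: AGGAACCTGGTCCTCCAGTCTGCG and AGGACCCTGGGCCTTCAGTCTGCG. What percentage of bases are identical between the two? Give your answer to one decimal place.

3 positions differ (5, 11, 15), so 21 of 24 match: 21/24 = 87.5%.

87.5%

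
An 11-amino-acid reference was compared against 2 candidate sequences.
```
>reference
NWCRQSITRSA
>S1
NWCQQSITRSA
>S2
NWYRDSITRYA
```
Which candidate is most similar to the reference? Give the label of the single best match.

S1

Hamming distances to reference — S1: 1; S2: 3.
Smallest is S1 with 1 mismatch.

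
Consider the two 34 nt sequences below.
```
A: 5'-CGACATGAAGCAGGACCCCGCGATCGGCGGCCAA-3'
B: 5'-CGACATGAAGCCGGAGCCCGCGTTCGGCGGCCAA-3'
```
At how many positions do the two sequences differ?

3

Comparing position by position, 3 positions differ: 12 (A/C), 16 (C/G), 23 (A/T).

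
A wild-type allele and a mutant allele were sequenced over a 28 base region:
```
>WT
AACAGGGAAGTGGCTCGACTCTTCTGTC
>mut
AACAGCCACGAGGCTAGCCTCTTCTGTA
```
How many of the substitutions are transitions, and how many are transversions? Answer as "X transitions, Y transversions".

0 transitions, 7 transversions

Mismatches (1-based):
base 6: G→C (purine→pyrimidine, transversion)
base 7: G→C (purine→pyrimidine, transversion)
base 9: A→C (purine→pyrimidine, transversion)
base 11: T→A (pyrimidine→purine, transversion)
base 16: C→A (pyrimidine→purine, transversion)
base 18: A→C (purine→pyrimidine, transversion)
base 28: C→A (pyrimidine→purine, transversion)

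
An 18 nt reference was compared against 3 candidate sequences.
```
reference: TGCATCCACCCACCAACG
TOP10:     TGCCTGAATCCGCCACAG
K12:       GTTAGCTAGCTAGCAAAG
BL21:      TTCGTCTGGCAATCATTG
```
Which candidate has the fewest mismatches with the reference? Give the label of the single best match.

TOP10

TOP10 differs at 7 sites; K12 differs at 9 sites; BL21 differs at 9 sites. The closest is TOP10.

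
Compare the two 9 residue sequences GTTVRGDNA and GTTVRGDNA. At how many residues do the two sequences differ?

The two sequences are identical at every position.

0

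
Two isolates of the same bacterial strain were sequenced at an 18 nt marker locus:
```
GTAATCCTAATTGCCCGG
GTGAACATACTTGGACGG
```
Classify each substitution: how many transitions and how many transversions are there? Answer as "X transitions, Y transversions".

1 transition, 5 transversions

Mismatches (1-based):
position 3: A→G (purine→purine, transition)
position 5: T→A (pyrimidine→purine, transversion)
position 7: C→A (pyrimidine→purine, transversion)
position 10: A→C (purine→pyrimidine, transversion)
position 14: C→G (pyrimidine→purine, transversion)
position 15: C→A (pyrimidine→purine, transversion)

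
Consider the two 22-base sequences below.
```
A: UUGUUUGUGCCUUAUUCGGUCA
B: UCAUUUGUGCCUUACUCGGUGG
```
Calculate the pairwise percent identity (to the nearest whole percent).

77%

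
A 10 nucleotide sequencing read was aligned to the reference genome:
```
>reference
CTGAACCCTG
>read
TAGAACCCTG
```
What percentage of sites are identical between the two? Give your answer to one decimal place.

80.0%

Mismatches at positions 1, 2 (1-based): 2 of 10.
Identical positions: 8/10 = 80% → 80.0%.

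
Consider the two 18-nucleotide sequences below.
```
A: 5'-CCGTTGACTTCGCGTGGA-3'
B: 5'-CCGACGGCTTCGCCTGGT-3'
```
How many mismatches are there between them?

Comparing position by position, 5 bases differ: 4 (T/A), 5 (T/C), 7 (A/G), 14 (G/C), 18 (A/T).

5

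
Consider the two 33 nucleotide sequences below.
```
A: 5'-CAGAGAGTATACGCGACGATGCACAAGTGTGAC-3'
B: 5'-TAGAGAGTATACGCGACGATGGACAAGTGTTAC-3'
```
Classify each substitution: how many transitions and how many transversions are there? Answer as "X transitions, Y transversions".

Transitions (purine↔purine or pyrimidine↔pyrimidine): 1 C→T.
Transversions (purine↔pyrimidine): 22 C→G, 31 G→T.

1 transition, 2 transversions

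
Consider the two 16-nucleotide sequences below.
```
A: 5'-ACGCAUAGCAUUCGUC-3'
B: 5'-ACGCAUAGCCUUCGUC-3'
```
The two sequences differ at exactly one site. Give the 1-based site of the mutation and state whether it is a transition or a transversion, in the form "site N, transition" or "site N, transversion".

The sequences differ only at site 10: A→C (purine→pyrimidine), a transversion.

site 10, transversion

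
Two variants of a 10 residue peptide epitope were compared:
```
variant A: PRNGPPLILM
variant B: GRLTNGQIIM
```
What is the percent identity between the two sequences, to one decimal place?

Mismatches at positions 1, 3, 4, 5, 6, 7, 9 (1-based): 7 of 10.
Identical positions: 3/10 = 30% → 30.0%.

30.0%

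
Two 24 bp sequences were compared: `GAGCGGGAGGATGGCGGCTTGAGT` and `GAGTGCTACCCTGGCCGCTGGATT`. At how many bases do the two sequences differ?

9

Comparing position by position, 9 bases differ: 4 (C/T), 6 (G/C), 7 (G/T), 9 (G/C), 10 (G/C), 11 (A/C), 16 (G/C), 20 (T/G), 23 (G/T).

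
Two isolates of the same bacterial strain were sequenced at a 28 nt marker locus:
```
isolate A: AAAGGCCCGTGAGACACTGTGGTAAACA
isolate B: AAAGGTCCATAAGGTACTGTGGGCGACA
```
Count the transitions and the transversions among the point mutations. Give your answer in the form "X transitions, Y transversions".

Mismatches (1-based):
position 6: C→T (pyrimidine→pyrimidine, transition)
position 9: G→A (purine→purine, transition)
position 11: G→A (purine→purine, transition)
position 14: A→G (purine→purine, transition)
position 15: C→T (pyrimidine→pyrimidine, transition)
position 23: T→G (pyrimidine→purine, transversion)
position 24: A→C (purine→pyrimidine, transversion)
position 25: A→G (purine→purine, transition)

6 transitions, 2 transversions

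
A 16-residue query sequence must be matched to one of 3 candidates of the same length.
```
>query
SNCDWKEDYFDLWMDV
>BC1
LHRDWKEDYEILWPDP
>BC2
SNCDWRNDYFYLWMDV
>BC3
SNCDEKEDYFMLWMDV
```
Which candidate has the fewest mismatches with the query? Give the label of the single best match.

BC3

Hamming distances to query — BC1: 7; BC2: 3; BC3: 2.
Smallest is BC3 with 2 mismatches.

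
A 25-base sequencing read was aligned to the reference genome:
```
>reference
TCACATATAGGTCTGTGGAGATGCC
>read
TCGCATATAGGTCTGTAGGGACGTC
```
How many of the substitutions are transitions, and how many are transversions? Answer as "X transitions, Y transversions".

5 transitions, 0 transversions

Mismatches (1-based):
base 3: A→G (purine→purine, transition)
base 17: G→A (purine→purine, transition)
base 19: A→G (purine→purine, transition)
base 22: T→C (pyrimidine→pyrimidine, transition)
base 24: C→T (pyrimidine→pyrimidine, transition)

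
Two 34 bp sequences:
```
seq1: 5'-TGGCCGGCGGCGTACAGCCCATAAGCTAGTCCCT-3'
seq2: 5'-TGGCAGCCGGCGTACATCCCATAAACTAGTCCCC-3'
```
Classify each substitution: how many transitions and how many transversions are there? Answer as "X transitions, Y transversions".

Transitions (purine↔purine or pyrimidine↔pyrimidine): 25 G→A, 34 T→C.
Transversions (purine↔pyrimidine): 5 C→A, 7 G→C, 17 G→T.

2 transitions, 3 transversions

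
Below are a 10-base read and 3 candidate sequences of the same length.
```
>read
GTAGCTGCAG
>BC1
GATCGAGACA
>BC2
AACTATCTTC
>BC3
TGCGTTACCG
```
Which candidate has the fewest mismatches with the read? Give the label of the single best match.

BC1 differs at 8 positions; BC2 differs at 9 positions; BC3 differs at 6 positions. The closest is BC3.

BC3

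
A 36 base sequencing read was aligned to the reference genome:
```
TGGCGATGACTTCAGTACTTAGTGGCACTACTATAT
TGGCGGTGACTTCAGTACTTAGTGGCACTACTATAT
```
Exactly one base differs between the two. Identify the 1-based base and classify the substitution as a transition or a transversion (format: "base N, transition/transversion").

The sequences differ only at base 6: A→G (purine→purine), a transition.

base 6, transition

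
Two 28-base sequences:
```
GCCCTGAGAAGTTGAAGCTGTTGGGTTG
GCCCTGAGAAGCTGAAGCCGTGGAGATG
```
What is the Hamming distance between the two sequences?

The sequences differ at bases 12, 19, 22, 24, 26 (1-based) — 5 in total.

5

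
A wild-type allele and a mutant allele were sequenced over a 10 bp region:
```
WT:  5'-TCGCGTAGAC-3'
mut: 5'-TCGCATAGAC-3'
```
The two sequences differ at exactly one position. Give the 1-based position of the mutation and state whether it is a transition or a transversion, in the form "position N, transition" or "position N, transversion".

The sequences differ only at position 5: G→A (purine→purine), a transition.

position 5, transition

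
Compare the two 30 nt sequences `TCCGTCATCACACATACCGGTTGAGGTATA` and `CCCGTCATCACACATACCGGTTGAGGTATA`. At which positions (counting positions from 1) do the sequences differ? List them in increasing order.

Differences at position 1 (T→C).

1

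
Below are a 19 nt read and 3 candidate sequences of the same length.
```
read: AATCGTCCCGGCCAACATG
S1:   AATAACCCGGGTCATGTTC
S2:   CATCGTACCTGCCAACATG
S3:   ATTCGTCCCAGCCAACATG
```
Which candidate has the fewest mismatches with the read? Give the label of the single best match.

S1 differs at 9 bases; S2 differs at 3 bases; S3 differs at 2 bases. The closest is S3.

S3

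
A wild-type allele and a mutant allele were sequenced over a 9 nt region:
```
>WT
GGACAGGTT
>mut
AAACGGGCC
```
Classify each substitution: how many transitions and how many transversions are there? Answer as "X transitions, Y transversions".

5 transitions, 0 transversions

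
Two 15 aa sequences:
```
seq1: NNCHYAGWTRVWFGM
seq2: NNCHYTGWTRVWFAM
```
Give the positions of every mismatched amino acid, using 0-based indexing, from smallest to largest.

Differences at position 5 (A→T), position 13 (G→A).

5, 13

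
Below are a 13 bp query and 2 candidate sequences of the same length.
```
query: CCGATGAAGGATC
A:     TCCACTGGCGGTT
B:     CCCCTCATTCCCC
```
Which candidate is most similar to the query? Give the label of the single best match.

B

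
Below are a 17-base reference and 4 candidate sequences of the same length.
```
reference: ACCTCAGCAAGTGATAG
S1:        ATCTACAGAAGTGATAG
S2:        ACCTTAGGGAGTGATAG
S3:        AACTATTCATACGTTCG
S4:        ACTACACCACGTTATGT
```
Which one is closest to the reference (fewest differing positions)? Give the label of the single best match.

S2

S1 differs at 5 positions; S2 differs at 3 positions; S3 differs at 9 positions; S4 differs at 7 positions. The closest is S2.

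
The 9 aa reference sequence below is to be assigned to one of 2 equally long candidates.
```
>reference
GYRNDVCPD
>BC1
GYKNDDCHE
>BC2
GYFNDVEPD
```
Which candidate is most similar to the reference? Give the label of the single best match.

Hamming distances to reference — BC1: 4; BC2: 2.
Smallest is BC2 with 2 mismatches.

BC2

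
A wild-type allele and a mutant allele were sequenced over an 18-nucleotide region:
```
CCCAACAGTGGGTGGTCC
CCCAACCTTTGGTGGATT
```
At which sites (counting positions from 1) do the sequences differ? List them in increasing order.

7, 8, 10, 16, 17, 18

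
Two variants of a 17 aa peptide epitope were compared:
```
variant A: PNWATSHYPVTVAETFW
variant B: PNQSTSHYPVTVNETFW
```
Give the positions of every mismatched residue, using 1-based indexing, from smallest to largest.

Scanning 1-based: 3: W/Q; 4: A/S; 13: A/N.

3, 4, 13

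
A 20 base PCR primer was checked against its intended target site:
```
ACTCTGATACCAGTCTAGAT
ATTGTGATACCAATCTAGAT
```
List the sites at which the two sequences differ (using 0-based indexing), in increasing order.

Differences at site 1 (C→T), site 3 (C→G), site 12 (G→A).

1, 3, 12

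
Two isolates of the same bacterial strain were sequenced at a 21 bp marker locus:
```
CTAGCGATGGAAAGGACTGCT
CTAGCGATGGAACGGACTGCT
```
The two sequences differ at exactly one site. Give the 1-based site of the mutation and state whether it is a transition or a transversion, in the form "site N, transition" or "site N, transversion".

The sequences differ only at site 13: A→C (purine→pyrimidine), a transversion.

site 13, transversion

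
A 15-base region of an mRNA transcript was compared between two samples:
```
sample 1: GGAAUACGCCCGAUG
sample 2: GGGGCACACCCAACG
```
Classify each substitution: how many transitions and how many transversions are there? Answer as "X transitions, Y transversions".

Mismatches (1-based):
position 3: A→G (purine→purine, transition)
position 4: A→G (purine→purine, transition)
position 5: U→C (pyrimidine→pyrimidine, transition)
position 8: G→A (purine→purine, transition)
position 12: G→A (purine→purine, transition)
position 14: U→C (pyrimidine→pyrimidine, transition)

6 transitions, 0 transversions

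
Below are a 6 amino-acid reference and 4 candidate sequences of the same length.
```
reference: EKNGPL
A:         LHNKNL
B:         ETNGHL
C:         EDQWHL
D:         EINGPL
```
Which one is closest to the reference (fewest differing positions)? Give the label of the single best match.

D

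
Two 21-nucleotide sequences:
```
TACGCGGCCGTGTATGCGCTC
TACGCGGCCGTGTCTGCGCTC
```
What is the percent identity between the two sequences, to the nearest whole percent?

95%

Mismatch at position 14 (1-based): 1 of 21.
Identical positions: 20/21 = 95.24% → 95%.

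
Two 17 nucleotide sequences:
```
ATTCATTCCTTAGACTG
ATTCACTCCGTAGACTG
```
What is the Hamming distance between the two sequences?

Comparing position by position, 2 sites differ: 6 (T/C), 10 (T/G).

2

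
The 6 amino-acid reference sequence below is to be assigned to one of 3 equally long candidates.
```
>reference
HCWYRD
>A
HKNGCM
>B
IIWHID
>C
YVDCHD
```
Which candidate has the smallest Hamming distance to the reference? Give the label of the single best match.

B

Hamming distances to reference — A: 5; B: 4; C: 5.
Smallest is B with 4 mismatches.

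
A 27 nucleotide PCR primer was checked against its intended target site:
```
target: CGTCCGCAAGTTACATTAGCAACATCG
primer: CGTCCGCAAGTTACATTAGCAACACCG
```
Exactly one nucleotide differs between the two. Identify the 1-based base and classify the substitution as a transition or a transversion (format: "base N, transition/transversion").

base 25, transition

The sequences differ only at base 25: T→C (pyrimidine→pyrimidine), a transition.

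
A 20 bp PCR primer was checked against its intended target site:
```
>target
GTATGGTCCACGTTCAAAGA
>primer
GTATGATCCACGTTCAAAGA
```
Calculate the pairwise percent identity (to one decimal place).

Mismatch at position 6 (1-based): 1 of 20.
Identical positions: 19/20 = 95% → 95.0%.

95.0%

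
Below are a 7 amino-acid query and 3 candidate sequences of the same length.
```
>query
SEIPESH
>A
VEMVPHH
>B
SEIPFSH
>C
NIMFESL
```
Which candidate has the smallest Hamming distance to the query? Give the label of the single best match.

B

Hamming distances to query — A: 5; B: 1; C: 5.
Smallest is B with 1 mismatch.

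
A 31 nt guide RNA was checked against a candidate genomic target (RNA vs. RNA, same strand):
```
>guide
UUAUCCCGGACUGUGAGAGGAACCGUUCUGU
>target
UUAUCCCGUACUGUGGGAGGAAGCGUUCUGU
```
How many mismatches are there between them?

Mismatches (1-based): base 9: G→U; base 16: A→G; base 23: C→G.

3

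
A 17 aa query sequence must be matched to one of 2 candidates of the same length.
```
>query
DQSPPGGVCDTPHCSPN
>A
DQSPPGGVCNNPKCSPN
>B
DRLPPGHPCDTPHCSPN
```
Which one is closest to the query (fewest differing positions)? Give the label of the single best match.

A differs at 3 positions; B differs at 4 positions. The closest is A.

A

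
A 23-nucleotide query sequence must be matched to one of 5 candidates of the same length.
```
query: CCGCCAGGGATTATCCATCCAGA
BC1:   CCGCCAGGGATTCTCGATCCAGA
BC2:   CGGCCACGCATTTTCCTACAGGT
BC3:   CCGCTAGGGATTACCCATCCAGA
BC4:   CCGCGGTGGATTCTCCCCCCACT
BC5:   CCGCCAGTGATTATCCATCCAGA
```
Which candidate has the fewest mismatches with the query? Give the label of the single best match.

BC5

Hamming distances to query — BC1: 2; BC2: 9; BC3: 2; BC4: 8; BC5: 1.
Smallest is BC5 with 1 mismatch.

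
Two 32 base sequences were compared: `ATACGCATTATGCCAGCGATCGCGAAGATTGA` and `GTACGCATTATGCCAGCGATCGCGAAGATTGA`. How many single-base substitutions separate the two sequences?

1

Comparing position by position, 1 base differs: 1 (A/G).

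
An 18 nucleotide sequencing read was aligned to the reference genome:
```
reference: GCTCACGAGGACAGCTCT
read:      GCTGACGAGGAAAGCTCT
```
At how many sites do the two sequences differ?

Mismatches (1-based): site 4: C→G; site 12: C→A.

2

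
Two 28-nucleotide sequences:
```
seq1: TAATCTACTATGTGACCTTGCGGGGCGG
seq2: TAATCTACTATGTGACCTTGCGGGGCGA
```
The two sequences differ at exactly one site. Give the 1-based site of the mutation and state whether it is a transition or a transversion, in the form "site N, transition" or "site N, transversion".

The sequences differ only at site 28: G→A (purine→purine), a transition.

site 28, transition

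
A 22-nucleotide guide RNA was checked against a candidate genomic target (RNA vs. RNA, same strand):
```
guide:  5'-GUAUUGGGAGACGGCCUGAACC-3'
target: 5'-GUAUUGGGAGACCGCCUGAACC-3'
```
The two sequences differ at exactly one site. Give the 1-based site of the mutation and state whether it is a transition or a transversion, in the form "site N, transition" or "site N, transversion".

The sequences differ only at site 13: G→C (purine→pyrimidine), a transversion.

site 13, transversion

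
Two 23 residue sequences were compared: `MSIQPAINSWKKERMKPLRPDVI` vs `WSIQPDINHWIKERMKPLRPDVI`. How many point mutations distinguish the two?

4

Comparing position by position, 4 residues differ: 1 (M/W), 6 (A/D), 9 (S/H), 11 (K/I).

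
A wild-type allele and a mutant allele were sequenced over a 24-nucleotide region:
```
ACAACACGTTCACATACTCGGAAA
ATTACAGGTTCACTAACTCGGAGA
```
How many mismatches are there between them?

Comparing position by position, 6 bases differ: 2 (C/T), 3 (A/T), 7 (C/G), 14 (A/T), 15 (T/A), 23 (A/G).

6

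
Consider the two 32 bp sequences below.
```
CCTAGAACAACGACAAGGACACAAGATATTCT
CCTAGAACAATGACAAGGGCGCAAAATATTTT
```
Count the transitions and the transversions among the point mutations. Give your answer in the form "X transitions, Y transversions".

5 transitions, 0 transversions

Mismatches (1-based):
position 11: C→T (pyrimidine→pyrimidine, transition)
position 19: A→G (purine→purine, transition)
position 21: A→G (purine→purine, transition)
position 25: G→A (purine→purine, transition)
position 31: C→T (pyrimidine→pyrimidine, transition)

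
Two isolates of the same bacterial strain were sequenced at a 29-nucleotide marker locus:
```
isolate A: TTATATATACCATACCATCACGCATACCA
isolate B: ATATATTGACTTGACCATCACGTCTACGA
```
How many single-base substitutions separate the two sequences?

9

The sequences differ at sites 1, 7, 8, 11, 12, 13, 23, 24, 28 (1-based) — 9 in total.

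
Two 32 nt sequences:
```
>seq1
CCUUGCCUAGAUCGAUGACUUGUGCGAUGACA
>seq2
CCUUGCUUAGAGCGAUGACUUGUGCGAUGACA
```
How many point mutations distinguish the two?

The sequences differ at positions 7, 12 (1-based) — 2 in total.

2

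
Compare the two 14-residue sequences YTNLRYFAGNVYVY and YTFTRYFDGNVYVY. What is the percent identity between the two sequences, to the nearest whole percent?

79%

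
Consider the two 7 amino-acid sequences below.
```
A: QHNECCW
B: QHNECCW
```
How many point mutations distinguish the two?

0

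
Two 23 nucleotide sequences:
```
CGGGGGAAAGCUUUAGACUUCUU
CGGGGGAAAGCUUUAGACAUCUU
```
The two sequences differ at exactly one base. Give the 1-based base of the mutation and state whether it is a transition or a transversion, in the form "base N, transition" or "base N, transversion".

base 19, transversion

The sequences differ only at base 19: U→A (pyrimidine→purine), a transversion.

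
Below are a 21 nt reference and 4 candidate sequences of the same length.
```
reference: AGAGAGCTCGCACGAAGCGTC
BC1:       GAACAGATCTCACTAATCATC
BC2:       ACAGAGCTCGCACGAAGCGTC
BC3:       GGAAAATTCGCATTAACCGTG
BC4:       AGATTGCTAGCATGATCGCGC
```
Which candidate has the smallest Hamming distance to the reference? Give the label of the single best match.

BC2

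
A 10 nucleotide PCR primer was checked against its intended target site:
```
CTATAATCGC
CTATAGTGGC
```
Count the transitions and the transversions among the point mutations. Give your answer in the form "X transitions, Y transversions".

1 transition, 1 transversion

Mismatches (1-based):
position 6: A→G (purine→purine, transition)
position 8: C→G (pyrimidine→purine, transversion)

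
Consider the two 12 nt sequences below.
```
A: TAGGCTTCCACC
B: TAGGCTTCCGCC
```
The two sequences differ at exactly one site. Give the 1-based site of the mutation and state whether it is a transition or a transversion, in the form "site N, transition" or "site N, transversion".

site 10, transition

Site 10 changes A→G. A is a purine and G is a purine, so this is a transition.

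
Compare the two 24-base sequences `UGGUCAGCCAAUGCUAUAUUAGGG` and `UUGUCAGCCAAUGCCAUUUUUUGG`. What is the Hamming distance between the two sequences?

5

Comparing position by position, 5 bases differ: 2 (G/U), 15 (U/C), 18 (A/U), 21 (A/U), 22 (G/U).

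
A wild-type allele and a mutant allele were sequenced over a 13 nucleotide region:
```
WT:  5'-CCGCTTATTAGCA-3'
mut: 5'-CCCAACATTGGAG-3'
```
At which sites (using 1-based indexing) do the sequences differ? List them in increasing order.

3, 4, 5, 6, 10, 12, 13

Scanning 1-based: 3: G/C; 4: C/A; 5: T/A; 6: T/C; 10: A/G; 12: C/A; 13: A/G.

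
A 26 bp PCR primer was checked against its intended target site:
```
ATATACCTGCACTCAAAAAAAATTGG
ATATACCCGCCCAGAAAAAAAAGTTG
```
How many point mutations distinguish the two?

6

Mismatches (1-based): site 8: T→C; site 11: A→C; site 13: T→A; site 14: C→G; site 23: T→G; site 25: G→T.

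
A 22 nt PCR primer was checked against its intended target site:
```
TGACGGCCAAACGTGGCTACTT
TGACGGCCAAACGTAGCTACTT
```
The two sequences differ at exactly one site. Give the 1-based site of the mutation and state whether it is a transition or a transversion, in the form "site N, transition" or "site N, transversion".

Site 15 changes G→A. G is a purine and A is a purine, so this is a transition.

site 15, transition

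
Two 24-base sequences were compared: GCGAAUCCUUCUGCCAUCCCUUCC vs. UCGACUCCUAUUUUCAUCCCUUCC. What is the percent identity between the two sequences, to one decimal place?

75.0%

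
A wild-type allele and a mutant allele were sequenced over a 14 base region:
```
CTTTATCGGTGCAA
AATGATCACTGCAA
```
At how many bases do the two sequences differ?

5

Comparing position by position, 5 bases differ: 1 (C/A), 2 (T/A), 4 (T/G), 8 (G/A), 9 (G/C).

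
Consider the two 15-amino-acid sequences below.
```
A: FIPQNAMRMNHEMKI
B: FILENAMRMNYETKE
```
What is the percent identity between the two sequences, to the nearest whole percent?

Mismatches at positions 3, 4, 11, 13, 15 (1-based): 5 of 15.
Identical positions: 10/15 = 66.67% → 67%.

67%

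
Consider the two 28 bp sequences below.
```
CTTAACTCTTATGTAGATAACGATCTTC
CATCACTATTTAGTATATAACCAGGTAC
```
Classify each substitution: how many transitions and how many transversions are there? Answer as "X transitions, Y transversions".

0 transitions, 10 transversions

Transitions (purine↔purine or pyrimidine↔pyrimidine): none.
Transversions (purine↔pyrimidine): 2 T→A, 4 A→C, 8 C→A, 11 A→T, 12 T→A, 16 G→T, 22 G→C, 24 T→G, 25 C→G, 27 T→A.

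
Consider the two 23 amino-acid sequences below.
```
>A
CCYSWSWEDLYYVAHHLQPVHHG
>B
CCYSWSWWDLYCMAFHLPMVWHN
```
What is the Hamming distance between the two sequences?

8

Comparing position by position, 8 positions differ: 8 (E/W), 12 (Y/C), 13 (V/M), 15 (H/F), 18 (Q/P), 19 (P/M), 21 (H/W), 23 (G/N).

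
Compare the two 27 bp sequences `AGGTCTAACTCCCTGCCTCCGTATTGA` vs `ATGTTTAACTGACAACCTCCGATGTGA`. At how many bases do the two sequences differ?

9

The sequences differ at bases 2, 5, 11, 12, 14, 15, 22, 23, 24 (1-based) — 9 in total.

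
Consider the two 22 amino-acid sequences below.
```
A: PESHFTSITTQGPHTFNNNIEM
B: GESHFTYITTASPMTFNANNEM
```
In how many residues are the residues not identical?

The sequences differ at residues 1, 7, 11, 12, 14, 18, 20 (1-based) — 7 in total.

7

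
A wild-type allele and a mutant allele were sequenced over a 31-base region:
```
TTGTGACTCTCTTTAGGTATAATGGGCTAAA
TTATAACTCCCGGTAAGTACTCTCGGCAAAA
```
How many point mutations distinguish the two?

11

Comparing position by position, 11 positions differ: 3 (G/A), 5 (G/A), 10 (T/C), 12 (T/G), 13 (T/G), 16 (G/A), 20 (T/C), 21 (A/T), 22 (A/C), 24 (G/C), 28 (T/A).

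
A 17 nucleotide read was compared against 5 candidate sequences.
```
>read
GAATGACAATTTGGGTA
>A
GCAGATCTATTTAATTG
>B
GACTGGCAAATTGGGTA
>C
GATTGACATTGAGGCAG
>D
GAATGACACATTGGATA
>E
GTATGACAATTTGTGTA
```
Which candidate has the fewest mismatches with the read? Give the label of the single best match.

A differs at 9 bases; B differs at 3 bases; C differs at 7 bases; D differs at 3 bases; E differs at 2 bases. The closest is E.

E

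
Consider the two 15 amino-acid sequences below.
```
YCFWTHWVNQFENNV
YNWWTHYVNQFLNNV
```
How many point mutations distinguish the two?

4

The sequences differ at positions 2, 3, 7, 12 (1-based) — 4 in total.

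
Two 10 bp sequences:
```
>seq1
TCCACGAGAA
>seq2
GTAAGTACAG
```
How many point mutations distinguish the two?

7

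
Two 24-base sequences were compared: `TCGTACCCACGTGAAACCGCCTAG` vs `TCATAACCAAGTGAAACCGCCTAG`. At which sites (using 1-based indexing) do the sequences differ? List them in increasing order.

3, 6, 10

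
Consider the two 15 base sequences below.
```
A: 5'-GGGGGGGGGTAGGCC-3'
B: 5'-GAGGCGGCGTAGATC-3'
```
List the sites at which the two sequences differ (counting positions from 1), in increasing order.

2, 5, 8, 13, 14

Scanning 1-based: 2: G/A; 5: G/C; 8: G/C; 13: G/A; 14: C/T.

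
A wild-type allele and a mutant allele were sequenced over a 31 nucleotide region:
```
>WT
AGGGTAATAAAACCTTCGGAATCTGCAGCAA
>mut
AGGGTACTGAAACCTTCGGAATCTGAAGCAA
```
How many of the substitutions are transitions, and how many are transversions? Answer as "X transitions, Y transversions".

1 transition, 2 transversions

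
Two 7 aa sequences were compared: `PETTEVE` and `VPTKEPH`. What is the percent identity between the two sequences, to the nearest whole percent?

29%

5 positions differ (1, 2, 4, 6, 7), so 2 of 7 match: 2/7 = 28.57%.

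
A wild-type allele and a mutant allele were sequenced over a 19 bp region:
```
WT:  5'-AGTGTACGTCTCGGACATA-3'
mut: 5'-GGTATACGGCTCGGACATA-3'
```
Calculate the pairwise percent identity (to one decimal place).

3 positions differ (1, 4, 9), so 16 of 19 match: 16/19 = 84.21%.

84.2%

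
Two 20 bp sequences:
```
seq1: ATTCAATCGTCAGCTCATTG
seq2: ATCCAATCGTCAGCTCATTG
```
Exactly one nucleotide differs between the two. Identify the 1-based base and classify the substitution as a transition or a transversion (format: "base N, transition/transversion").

The sequences differ only at base 3: T→C (pyrimidine→pyrimidine), a transition.

base 3, transition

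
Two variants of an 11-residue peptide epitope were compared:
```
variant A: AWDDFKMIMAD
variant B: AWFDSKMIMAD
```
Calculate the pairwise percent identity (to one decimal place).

81.8%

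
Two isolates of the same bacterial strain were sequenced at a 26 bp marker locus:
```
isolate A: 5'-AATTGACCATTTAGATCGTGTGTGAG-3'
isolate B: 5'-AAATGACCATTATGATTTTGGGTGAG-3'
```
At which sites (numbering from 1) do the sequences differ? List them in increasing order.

3, 12, 13, 17, 18, 21

Differences at site 3 (T→A), site 12 (T→A), site 13 (A→T), site 17 (C→T), site 18 (G→T), site 21 (T→G).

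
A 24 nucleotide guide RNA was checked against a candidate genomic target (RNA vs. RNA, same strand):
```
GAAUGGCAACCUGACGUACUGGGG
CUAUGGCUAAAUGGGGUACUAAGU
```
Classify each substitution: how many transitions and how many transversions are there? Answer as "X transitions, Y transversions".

3 transitions, 7 transversions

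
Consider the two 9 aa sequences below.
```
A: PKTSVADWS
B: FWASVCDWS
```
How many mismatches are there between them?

The sequences differ at residues 1, 2, 3, 6 (1-based) — 4 in total.

4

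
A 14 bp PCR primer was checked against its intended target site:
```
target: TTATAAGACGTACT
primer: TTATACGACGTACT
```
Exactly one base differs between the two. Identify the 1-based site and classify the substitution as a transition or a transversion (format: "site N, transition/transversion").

The sequences differ only at site 6: A→C (purine→pyrimidine), a transversion.

site 6, transversion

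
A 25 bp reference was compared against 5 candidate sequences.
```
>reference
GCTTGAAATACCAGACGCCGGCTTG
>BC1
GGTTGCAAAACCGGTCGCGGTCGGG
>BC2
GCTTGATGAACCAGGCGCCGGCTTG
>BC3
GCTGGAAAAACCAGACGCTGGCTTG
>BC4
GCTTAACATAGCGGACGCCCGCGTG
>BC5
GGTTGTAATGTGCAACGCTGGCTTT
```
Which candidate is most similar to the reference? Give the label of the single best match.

BC1 differs at 9 sites; BC2 differs at 4 sites; BC3 differs at 3 sites; BC4 differs at 6 sites; BC5 differs at 9 sites. The closest is BC3.

BC3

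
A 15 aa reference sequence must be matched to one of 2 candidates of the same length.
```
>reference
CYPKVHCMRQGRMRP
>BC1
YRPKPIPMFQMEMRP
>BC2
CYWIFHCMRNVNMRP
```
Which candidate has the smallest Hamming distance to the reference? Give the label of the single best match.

Hamming distances to reference — BC1: 8; BC2: 6.
Smallest is BC2 with 6 mismatches.

BC2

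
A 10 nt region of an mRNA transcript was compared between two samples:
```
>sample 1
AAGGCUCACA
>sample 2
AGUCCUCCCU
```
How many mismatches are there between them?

Comparing position by position, 5 bases differ: 2 (A/G), 3 (G/U), 4 (G/C), 8 (A/C), 10 (A/U).

5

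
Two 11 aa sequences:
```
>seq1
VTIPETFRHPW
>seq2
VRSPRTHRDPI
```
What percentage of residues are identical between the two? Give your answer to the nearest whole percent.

45%

Mismatches at positions 2, 3, 5, 7, 9, 11 (1-based): 6 of 11.
Identical positions: 5/11 = 45.45% → 45%.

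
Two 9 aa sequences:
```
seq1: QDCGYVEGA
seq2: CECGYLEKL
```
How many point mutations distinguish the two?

5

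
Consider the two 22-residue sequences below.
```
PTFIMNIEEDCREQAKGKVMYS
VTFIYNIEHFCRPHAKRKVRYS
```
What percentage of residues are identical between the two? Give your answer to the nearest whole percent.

64%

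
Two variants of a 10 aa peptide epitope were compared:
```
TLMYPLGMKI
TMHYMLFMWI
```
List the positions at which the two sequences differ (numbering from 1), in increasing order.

Scanning 1-based: 2: L/M; 3: M/H; 5: P/M; 7: G/F; 9: K/W.

2, 3, 5, 7, 9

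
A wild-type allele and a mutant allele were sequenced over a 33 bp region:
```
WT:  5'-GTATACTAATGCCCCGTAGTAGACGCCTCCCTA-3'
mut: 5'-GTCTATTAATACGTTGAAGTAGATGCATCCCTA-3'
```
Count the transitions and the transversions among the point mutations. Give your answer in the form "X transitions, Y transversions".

Transitions (purine↔purine or pyrimidine↔pyrimidine): 6 C→T, 11 G→A, 14 C→T, 15 C→T, 24 C→T.
Transversions (purine↔pyrimidine): 3 A→C, 13 C→G, 17 T→A, 27 C→A.

5 transitions, 4 transversions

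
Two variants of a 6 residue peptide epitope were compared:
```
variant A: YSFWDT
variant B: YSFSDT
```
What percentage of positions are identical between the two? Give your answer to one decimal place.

83.3%

1 position differs (4), so 5 of 6 match: 5/6 = 83.33%.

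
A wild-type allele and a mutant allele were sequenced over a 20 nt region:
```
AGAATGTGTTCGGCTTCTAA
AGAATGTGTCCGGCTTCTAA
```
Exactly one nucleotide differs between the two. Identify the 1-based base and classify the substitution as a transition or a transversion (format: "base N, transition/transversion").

base 10, transition

The sequences differ only at base 10: T→C (pyrimidine→pyrimidine), a transition.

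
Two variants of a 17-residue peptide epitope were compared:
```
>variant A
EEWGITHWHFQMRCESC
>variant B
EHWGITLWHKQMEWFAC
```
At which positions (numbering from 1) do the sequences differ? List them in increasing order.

2, 7, 10, 13, 14, 15, 16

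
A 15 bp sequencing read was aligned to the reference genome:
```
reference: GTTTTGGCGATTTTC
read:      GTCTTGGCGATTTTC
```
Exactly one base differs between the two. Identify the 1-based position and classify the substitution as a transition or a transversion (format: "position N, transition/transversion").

position 3, transition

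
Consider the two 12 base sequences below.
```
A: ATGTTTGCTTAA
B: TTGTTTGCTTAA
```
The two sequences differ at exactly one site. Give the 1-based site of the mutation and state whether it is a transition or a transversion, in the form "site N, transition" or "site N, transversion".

Site 1 changes A→T. A is a purine and T is a pyrimidine, so this is a transversion.

site 1, transversion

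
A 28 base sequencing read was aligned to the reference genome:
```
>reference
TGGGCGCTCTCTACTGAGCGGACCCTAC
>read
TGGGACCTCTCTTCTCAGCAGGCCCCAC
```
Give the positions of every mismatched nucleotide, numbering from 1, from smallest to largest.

5, 6, 13, 16, 20, 22, 26

Scanning 1-based: 5: C/A; 6: G/C; 13: A/T; 16: G/C; 20: G/A; 22: A/G; 26: T/C.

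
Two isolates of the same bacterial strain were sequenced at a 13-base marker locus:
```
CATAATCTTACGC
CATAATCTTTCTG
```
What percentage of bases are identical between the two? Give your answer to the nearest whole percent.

77%

Mismatches at positions 10, 12, 13 (1-based): 3 of 13.
Identical positions: 10/13 = 76.92% → 77%.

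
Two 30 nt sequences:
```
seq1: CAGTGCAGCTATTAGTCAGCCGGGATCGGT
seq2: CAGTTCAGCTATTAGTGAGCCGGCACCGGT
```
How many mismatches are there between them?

4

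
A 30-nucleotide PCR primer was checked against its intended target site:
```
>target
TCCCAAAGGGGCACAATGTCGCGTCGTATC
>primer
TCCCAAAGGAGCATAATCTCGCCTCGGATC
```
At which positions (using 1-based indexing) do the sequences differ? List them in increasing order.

Scanning 1-based: 10: G/A; 14: C/T; 18: G/C; 23: G/C; 27: T/G.

10, 14, 18, 23, 27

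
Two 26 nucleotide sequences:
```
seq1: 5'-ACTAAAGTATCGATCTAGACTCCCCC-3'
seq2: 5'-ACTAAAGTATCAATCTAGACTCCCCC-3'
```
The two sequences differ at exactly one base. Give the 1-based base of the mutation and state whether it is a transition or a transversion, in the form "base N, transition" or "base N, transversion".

Base 12 changes G→A. G is a purine and A is a purine, so this is a transition.

base 12, transition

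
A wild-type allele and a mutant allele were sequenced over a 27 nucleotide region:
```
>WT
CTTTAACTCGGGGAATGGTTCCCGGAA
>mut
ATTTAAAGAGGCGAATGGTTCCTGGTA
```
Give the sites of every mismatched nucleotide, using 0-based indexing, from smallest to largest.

Scanning 0-based: 0: C/A; 6: C/A; 7: T/G; 8: C/A; 11: G/C; 22: C/T; 25: A/T.

0, 6, 7, 8, 11, 22, 25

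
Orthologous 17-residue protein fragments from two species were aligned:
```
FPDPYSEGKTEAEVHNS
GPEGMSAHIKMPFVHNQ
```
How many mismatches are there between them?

12

Comparing position by position, 12 positions differ: 1 (F/G), 3 (D/E), 4 (P/G), 5 (Y/M), 7 (E/A), 8 (G/H), 9 (K/I), 10 (T/K), 11 (E/M), 12 (A/P), 13 (E/F), 17 (S/Q).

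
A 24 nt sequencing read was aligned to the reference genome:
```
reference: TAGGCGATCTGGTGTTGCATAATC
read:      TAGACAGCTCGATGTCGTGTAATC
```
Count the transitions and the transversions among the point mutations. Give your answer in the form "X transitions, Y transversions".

10 transitions, 0 transversions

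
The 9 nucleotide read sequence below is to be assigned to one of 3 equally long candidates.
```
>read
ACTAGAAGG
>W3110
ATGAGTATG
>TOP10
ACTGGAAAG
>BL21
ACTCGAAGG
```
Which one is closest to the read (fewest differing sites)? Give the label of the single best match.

W3110 differs at 4 sites; TOP10 differs at 2 sites; BL21 differs at 1 site. The closest is BL21.

BL21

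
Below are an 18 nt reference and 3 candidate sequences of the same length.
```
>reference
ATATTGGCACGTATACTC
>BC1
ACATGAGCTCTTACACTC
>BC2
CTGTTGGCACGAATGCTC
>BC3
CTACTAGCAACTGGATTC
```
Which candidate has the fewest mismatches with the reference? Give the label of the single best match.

BC2

Hamming distances to reference — BC1: 6; BC2: 4; BC3: 8.
Smallest is BC2 with 4 mismatches.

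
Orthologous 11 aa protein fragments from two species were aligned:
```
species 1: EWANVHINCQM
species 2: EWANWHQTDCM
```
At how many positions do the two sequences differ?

Mismatches (1-based): position 5: V→W; position 7: I→Q; position 8: N→T; position 9: C→D; position 10: Q→C.

5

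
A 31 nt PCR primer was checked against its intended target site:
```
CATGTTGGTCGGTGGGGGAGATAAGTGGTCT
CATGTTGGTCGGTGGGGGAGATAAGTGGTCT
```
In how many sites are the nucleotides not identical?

No positions differ; the sequences are identical.

0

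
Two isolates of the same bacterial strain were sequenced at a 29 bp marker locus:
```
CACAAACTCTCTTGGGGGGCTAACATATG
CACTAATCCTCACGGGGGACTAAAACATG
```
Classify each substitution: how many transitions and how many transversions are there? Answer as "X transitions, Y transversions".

5 transitions, 3 transversions

Mismatches (1-based):
position 4: A→T (purine→pyrimidine, transversion)
position 7: C→T (pyrimidine→pyrimidine, transition)
position 8: T→C (pyrimidine→pyrimidine, transition)
position 12: T→A (pyrimidine→purine, transversion)
position 13: T→C (pyrimidine→pyrimidine, transition)
position 19: G→A (purine→purine, transition)
position 24: C→A (pyrimidine→purine, transversion)
position 26: T→C (pyrimidine→pyrimidine, transition)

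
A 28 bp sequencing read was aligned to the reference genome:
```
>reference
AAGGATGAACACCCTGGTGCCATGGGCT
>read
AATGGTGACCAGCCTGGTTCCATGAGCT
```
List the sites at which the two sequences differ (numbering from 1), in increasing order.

3, 5, 9, 12, 19, 25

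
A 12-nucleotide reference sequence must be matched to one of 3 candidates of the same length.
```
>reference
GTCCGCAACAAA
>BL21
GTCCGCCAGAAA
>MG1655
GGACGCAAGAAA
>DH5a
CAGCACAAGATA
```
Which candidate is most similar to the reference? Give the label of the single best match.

BL21 differs at 2 sites; MG1655 differs at 3 sites; DH5a differs at 6 sites. The closest is BL21.

BL21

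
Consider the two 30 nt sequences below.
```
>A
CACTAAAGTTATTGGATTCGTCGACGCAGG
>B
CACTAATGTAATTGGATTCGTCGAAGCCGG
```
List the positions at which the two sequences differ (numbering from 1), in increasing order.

7, 10, 25, 28

Differences at position 7 (A→T), position 10 (T→A), position 25 (C→A), position 28 (A→C).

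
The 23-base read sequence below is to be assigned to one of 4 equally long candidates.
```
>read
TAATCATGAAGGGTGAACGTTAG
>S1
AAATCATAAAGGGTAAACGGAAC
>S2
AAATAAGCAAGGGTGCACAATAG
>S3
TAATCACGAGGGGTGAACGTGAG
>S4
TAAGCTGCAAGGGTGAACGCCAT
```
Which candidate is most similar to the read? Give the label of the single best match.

Hamming distances to read — S1: 6; S2: 7; S3: 3; S4: 7.
Smallest is S3 with 3 mismatches.

S3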